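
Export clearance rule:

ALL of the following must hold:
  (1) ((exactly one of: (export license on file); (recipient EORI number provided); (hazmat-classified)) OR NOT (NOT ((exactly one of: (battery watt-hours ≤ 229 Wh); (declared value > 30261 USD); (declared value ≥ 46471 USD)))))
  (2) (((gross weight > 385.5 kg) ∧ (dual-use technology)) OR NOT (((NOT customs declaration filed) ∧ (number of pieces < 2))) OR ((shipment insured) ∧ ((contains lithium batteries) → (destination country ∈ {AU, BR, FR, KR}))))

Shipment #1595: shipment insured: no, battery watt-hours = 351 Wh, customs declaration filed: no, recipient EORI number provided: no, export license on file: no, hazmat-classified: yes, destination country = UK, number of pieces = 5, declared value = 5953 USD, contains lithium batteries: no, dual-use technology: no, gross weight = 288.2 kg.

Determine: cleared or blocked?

Atomic conditions:
  export license on file: no → false
  recipient EORI number provided: no → false
  hazmat-classified: yes → true
  battery watt-hours ≤ 229 Wh: 351 ≤ 229 is false
  declared value > 30261 USD: 5953 > 30261 is false
  declared value ≥ 46471 USD: 5953 ≥ 46471 is false
  gross weight > 385.5 kg: 288.2 > 385.5 is false
  dual-use technology: no → false
  NOT customs declaration filed: no → true
  number of pieces < 2: 5 < 2 is false
  shipment insured: no → false
  contains lithium batteries: no → false
  destination country ∈ {AU, BR, FR, KR}: UK is not in the set → false
Combine:
[1.1] exactly-one(false, false, true) = true
[1.2.1.1] exactly-one(false, false, false) = false
[1.2.1] NOT false = true
[1.2] NOT true = false
[1] true OR false = true
[2.1] false AND false = false
[2.2.1] true AND false = false
[2.2] NOT false = true
[2.3.2] false → false (antecedent false ⇒ implication holds) = true
[2.3] false AND true = false
[2] false OR true OR false = true
[root] true AND true = true
Overall: true → cleared

Cleared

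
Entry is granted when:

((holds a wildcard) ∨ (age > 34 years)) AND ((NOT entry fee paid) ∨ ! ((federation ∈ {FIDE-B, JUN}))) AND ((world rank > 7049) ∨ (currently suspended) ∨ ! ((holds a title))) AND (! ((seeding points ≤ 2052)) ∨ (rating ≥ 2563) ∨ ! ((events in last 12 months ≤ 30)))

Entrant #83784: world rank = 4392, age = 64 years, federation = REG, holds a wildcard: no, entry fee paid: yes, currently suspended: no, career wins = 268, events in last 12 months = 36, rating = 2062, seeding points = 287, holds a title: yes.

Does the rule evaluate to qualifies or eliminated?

Atomic conditions:
  holds a wildcard: no → false
  age > 34 years: 64 > 34 is true
  NOT entry fee paid: yes → false
  federation ∈ {FIDE-B, JUN}: REG is not in the set → false
  world rank > 7049: 4392 > 7049 is false
  currently suspended: no → false
  holds a title: yes → true
  seeding points ≤ 2052: 287 ≤ 2052 is true
  rating ≥ 2563: 2062 ≥ 2563 is false
  events in last 12 months ≤ 30: 36 ≤ 30 is false
Combine:
[1] false OR true = true
[2.2] NOT false = true
[2] false OR true = true
[3.3] NOT true = false
[3] false OR false OR false = false
[4.1] NOT true = false
[4.3] NOT false = true
[4] false OR false OR true = true
[root] true AND true AND false AND true = false
Overall: false → eliminated

Eliminated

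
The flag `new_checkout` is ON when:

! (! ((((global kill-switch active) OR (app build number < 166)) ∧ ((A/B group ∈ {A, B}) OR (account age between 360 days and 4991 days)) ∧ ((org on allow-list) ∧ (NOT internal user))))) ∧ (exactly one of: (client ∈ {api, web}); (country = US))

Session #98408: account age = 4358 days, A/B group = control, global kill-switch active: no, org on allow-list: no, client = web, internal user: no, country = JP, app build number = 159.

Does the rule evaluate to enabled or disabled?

Atomic conditions:
  global kill-switch active: no → false
  app build number < 166: 159 < 166 is true
  A/B group ∈ {A, B}: control is not in the set → false
  account age between 360 days and 4991 days: 4358 in [360, 4991] is true
  org on allow-list: no → false
  NOT internal user: no → true
  client ∈ {api, web}: web is in the set → true
  country = US: JP == US is false
Combine:
[1.1.1.1] false OR true = true
[1.1.1.2] false OR true = true
[1.1.1.3] false AND true = false
[1.1.1] true AND true AND false = false
[1.1] NOT false = true
[1] NOT true = false
[2] exactly-one(true, false) = true
[root] false AND true = false
Overall: false → disabled

Disabled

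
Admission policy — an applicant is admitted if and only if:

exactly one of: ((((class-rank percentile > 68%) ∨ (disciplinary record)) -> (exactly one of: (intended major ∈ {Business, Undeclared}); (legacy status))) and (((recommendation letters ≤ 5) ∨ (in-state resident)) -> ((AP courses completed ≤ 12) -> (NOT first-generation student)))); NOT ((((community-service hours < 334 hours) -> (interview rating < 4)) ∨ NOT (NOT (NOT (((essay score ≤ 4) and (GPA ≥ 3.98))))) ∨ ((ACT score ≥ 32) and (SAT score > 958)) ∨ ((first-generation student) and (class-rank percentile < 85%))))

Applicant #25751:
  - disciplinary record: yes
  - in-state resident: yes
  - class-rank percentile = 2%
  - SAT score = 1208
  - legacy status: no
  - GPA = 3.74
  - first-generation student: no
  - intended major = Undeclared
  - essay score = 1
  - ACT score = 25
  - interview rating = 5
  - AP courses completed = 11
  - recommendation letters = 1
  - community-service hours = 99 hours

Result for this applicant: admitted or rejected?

Admitted

Atomic conditions:
  class-rank percentile > 68%: 2 > 68 is false
  disciplinary record: yes → true
  intended major ∈ {Business, Undeclared}: Undeclared is in the set → true
  legacy status: no → false
  recommendation letters ≤ 5: 1 ≤ 5 is true
  in-state resident: yes → true
  AP courses completed ≤ 12: 11 ≤ 12 is true
  NOT first-generation student: no → true
  community-service hours < 334 hours: 99 < 334 is true
  interview rating < 4: 5 < 4 is false
  essay score ≤ 4: 1 ≤ 4 is true
  GPA ≥ 3.98: 3.74 ≥ 3.98 is false
  ACT score ≥ 32: 25 ≥ 32 is false
  SAT score > 958: 1208 > 958 is true
  first-generation student: no → false
  class-rank percentile < 85%: 2 < 85 is true
Combine:
[1.1.1] false OR true = true
[1.1.2] exactly-one(true, false) = true
[1.1] true → true = true
[1.2.1] true OR true = true
[1.2.2] true → true = true
[1.2] true → true = true
[1] true AND true = true
[2.1.1] true → false = false
[2.1.2.1.1.1] true AND false = false
[2.1.2.1.1] NOT false = true
[2.1.2.1] NOT true = false
[2.1.2] NOT false = true
[2.1.3] false AND true = false
[2.1.4] false AND true = false
[2.1] false OR true OR false OR false = true
[2] NOT true = false
[root] exactly-one(true, false) = true
Overall: true → admitted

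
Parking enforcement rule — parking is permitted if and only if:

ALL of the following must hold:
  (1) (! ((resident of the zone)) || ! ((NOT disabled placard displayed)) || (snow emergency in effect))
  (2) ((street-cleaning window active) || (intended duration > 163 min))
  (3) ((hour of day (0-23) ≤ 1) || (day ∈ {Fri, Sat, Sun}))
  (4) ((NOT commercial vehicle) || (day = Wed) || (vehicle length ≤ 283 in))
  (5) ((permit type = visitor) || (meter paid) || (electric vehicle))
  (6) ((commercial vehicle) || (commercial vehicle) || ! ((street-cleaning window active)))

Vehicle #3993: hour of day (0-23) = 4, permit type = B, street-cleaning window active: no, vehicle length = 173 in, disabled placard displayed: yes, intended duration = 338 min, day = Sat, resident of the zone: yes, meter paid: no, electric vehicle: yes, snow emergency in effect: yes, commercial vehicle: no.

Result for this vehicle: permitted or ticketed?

Atomic conditions:
  resident of the zone: yes → true
  NOT disabled placard displayed: yes → false
  snow emergency in effect: yes → true
  street-cleaning window active: no → false
  intended duration > 163 min: 338 > 163 is true
  hour of day (0-23) ≤ 1: 4 ≤ 1 is false
  day ∈ {Fri, Sat, Sun}: Sat is in the set → true
  NOT commercial vehicle: no → true
  day = Wed: Sat == Wed is false
  vehicle length ≤ 283 in: 173 ≤ 283 is true
  permit type = visitor: B == visitor is false
  meter paid: no → false
  electric vehicle: yes → true
  commercial vehicle: no → false
Combine:
[1.1] NOT true = false
[1.2] NOT false = true
[1] false OR true OR true = true
[2] false OR true = true
[3] false OR true = true
[4] true OR false OR true = true
[5] false OR false OR true = true
[6.3] NOT false = true
[6] false OR false OR true = true
[root] true AND true AND true AND true AND true AND true = true
Overall: true → permitted

Permitted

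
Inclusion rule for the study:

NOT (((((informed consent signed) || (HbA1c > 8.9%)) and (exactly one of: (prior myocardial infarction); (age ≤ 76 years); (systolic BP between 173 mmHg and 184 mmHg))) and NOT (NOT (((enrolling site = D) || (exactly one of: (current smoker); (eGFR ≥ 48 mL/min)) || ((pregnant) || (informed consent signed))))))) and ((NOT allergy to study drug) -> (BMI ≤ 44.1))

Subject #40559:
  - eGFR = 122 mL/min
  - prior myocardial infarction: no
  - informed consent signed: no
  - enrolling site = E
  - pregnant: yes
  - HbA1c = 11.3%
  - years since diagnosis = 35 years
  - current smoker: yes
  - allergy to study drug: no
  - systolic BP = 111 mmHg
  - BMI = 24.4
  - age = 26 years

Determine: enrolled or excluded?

Excluded

Atomic conditions:
  informed consent signed: no → false
  HbA1c > 8.9%: 11.3 > 8.9 is true
  prior myocardial infarction: no → false
  age ≤ 76 years: 26 ≤ 76 is true
  systolic BP between 173 mmHg and 184 mmHg: 111 in [173, 184] is false
  enrolling site = D: E == D is false
  current smoker: yes → true
  eGFR ≥ 48 mL/min: 122 ≥ 48 is true
  pregnant: yes → true
  NOT allergy to study drug: no → true
  BMI ≤ 44.1: 24.4 ≤ 44.1 is true
Combine:
[1.1.1.1] false OR true = true
[1.1.1.2] exactly-one(false, true, false) = true
[1.1.1] true AND true = true
[1.1.2.1.1.2] exactly-one(true, true) = false
[1.1.2.1.1.3] true OR false = true
[1.1.2.1.1] false OR false OR true = true
[1.1.2.1] NOT true = false
[1.1.2] NOT false = true
[1.1] true AND true = true
[1] NOT true = false
[2] true → true = true
[root] false AND true = false
Overall: false → excluded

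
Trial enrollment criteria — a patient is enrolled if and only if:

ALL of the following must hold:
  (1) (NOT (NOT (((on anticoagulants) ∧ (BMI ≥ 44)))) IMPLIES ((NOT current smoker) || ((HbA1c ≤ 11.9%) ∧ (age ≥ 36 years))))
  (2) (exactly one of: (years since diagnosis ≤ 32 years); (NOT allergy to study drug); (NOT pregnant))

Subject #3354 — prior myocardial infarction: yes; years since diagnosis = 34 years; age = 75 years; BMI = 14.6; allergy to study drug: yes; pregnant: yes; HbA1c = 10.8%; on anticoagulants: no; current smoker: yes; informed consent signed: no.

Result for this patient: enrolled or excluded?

Excluded

Atomic conditions:
  on anticoagulants: no → false
  BMI ≥ 44: 14.6 ≥ 44 is false
  NOT current smoker: yes → false
  HbA1c ≤ 11.9%: 10.8 ≤ 11.9 is true
  age ≥ 36 years: 75 ≥ 36 is true
  years since diagnosis ≤ 32 years: 34 ≤ 32 is false
  NOT allergy to study drug: yes → false
  NOT pregnant: yes → false
Combine:
[1.1.1.1] false AND false = false
[1.1.1] NOT false = true
[1.1] NOT true = false
[1.2.2] true AND true = true
[1.2] false OR true = true
[1] false → true (antecedent false ⇒ implication holds) = true
[2] exactly-one(false, false, false) = false
[root] true AND false = false
Overall: false → excluded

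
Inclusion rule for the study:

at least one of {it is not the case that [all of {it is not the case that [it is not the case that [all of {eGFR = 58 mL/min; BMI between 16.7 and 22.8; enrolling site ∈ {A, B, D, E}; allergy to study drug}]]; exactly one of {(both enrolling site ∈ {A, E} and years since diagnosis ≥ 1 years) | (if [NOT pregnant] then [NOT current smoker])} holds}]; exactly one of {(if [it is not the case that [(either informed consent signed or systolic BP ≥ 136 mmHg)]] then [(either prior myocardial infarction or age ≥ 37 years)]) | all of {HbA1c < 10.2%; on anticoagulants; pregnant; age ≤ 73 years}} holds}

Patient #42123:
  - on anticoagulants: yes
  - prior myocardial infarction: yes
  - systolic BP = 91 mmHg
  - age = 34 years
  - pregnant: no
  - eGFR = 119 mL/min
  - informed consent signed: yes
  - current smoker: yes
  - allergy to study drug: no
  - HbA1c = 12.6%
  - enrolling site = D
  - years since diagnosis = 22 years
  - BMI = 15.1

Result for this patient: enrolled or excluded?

Atomic conditions:
  eGFR = 58 mL/min: 119 == 58 is false
  BMI between 16.7 and 22.8: 15.1 in [16.7, 22.8] is false
  enrolling site ∈ {A, B, D, E}: D is in the set → true
  allergy to study drug: no → false
  enrolling site ∈ {A, E}: D is not in the set → false
  years since diagnosis ≥ 1 years: 22 ≥ 1 is true
  NOT pregnant: no → true
  NOT current smoker: yes → false
  informed consent signed: yes → true
  systolic BP ≥ 136 mmHg: 91 ≥ 136 is false
  prior myocardial infarction: yes → true
  age ≥ 37 years: 34 ≥ 37 is false
  HbA1c < 10.2%: 12.6 < 10.2 is false
  on anticoagulants: yes → true
  pregnant: no → false
  age ≤ 73 years: 34 ≤ 73 is true
Combine:
[1.1.1.1.1] false AND false AND true AND false = false
[1.1.1.1] NOT false = true
[1.1.1] NOT true = false
[1.1.2.1] false AND true = false
[1.1.2.2] true → false = false
[1.1.2] exactly-one(false, false) = false
[1.1] false AND false = false
[1] NOT false = true
[2.1.1.1] true OR false = true
[2.1.1] NOT true = false
[2.1.2] true OR false = true
[2.1] false → true (antecedent false ⇒ implication holds) = true
[2.2] false AND true AND false AND true = false
[2] exactly-one(true, false) = true
[root] true OR true = true
Overall: true → enrolled

Enrolled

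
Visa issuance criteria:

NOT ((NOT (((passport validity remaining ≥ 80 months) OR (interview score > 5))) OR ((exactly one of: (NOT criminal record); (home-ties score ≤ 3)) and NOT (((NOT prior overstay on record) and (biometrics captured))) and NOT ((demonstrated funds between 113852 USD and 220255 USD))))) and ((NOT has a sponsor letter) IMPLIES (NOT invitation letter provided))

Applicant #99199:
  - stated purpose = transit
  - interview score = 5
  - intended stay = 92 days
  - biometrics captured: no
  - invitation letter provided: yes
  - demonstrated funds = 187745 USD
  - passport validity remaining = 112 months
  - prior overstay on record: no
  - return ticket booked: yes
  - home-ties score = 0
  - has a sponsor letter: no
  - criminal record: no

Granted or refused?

Refused

Atomic conditions:
  passport validity remaining ≥ 80 months: 112 ≥ 80 is true
  interview score > 5: 5 > 5 is false
  NOT criminal record: no → true
  home-ties score ≤ 3: 0 ≤ 3 is true
  NOT prior overstay on record: no → true
  biometrics captured: no → false
  demonstrated funds between 113852 USD and 220255 USD: 187745 in [113852, 220255] is true
  NOT has a sponsor letter: no → true
  NOT invitation letter provided: yes → false
Combine:
[1.1.1.1] true OR false = true
[1.1.1] NOT true = false
[1.1.2.1] exactly-one(true, true) = false
[1.1.2.2.1] true AND false = false
[1.1.2.2] NOT false = true
[1.1.2.3] NOT true = false
[1.1.2] false AND true AND false = false
[1.1] false OR false = false
[1] NOT false = true
[2] true → false = false
[root] true AND false = false
Overall: false → refused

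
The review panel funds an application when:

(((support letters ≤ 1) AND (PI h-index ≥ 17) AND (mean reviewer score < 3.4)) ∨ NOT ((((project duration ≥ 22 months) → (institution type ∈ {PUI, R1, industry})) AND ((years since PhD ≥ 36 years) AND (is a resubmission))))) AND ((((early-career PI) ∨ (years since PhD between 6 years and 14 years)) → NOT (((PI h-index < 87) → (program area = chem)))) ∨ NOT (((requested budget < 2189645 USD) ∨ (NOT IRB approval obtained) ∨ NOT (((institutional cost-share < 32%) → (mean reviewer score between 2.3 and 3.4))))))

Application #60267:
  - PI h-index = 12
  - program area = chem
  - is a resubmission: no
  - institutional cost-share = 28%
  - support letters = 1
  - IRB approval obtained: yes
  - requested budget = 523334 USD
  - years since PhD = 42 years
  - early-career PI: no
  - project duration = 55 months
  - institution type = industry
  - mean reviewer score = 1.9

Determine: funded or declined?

Atomic conditions:
  support letters ≤ 1: 1 ≤ 1 is true
  PI h-index ≥ 17: 12 ≥ 17 is false
  mean reviewer score < 3.4: 1.9 < 3.4 is true
  project duration ≥ 22 months: 55 ≥ 22 is true
  institution type ∈ {PUI, R1, industry}: industry is in the set → true
  years since PhD ≥ 36 years: 42 ≥ 36 is true
  is a resubmission: no → false
  early-career PI: no → false
  years since PhD between 6 years and 14 years: 42 in [6, 14] is false
  PI h-index < 87: 12 < 87 is true
  program area = chem: chem == chem is true
  requested budget < 2189645 USD: 523334 < 2189645 is true
  NOT IRB approval obtained: yes → false
  institutional cost-share < 32%: 28 < 32 is true
  mean reviewer score between 2.3 and 3.4: 1.9 in [2.3, 3.4] is false
Combine:
[1.1] true AND false AND true = false
[1.2.1.1] true → true = true
[1.2.1.2] true AND false = false
[1.2.1] true AND false = false
[1.2] NOT false = true
[1] false OR true = true
[2.1.1] false OR false = false
[2.1.2.1] true → true = true
[2.1.2] NOT true = false
[2.1] false → false (antecedent false ⇒ implication holds) = true
[2.2.1.3.1] true → false = false
[2.2.1.3] NOT false = true
[2.2.1] true OR false OR true = true
[2.2] NOT true = false
[2] true OR false = true
[root] true AND true = true
Overall: true → funded

Funded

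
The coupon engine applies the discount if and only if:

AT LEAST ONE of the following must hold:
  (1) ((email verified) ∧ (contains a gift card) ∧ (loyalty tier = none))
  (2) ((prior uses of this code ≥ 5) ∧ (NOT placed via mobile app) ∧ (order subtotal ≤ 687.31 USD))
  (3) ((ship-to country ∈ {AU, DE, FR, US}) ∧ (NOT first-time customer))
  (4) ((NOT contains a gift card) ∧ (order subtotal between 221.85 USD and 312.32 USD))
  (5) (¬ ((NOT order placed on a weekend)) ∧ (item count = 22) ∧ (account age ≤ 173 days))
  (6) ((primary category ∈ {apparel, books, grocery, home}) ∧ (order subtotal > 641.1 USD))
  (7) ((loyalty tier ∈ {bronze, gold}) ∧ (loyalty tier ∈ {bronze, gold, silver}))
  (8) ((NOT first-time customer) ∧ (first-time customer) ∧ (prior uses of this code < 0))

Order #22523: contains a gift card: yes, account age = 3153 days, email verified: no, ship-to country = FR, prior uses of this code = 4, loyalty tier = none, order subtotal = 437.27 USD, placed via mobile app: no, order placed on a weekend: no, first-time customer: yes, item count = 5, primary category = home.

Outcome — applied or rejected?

Rejected

Atomic conditions:
  email verified: no → false
  contains a gift card: yes → true
  loyalty tier = none: none == none is true
  prior uses of this code ≥ 5: 4 ≥ 5 is false
  NOT placed via mobile app: no → true
  order subtotal ≤ 687.31 USD: 437.27 ≤ 687.31 is true
  ship-to country ∈ {AU, DE, FR, US}: FR is in the set → true
  NOT first-time customer: yes → false
  NOT contains a gift card: yes → false
  order subtotal between 221.85 USD and 312.32 USD: 437.27 in [221.85, 312.32] is false
  NOT order placed on a weekend: no → true
  item count = 22: 5 == 22 is false
  account age ≤ 173 days: 3153 ≤ 173 is false
  primary category ∈ {apparel, books, grocery, home}: home is in the set → true
  order subtotal > 641.1 USD: 437.27 > 641.1 is false
  loyalty tier ∈ {bronze, gold}: none is not in the set → false
  loyalty tier ∈ {bronze, gold, silver}: none is not in the set → false
  first-time customer: yes → true
  prior uses of this code < 0: 4 < 0 is false
Combine:
[1] false AND true AND true = false
[2] false AND true AND true = false
[3] true AND false = false
[4] false AND false = false
[5.1] NOT true = false
[5] false AND false AND false = false
[6] true AND false = false
[7] false AND false = false
[8] false AND true AND false = false
[root] false OR false OR false OR false OR false OR false OR false OR false = false
Overall: false → rejected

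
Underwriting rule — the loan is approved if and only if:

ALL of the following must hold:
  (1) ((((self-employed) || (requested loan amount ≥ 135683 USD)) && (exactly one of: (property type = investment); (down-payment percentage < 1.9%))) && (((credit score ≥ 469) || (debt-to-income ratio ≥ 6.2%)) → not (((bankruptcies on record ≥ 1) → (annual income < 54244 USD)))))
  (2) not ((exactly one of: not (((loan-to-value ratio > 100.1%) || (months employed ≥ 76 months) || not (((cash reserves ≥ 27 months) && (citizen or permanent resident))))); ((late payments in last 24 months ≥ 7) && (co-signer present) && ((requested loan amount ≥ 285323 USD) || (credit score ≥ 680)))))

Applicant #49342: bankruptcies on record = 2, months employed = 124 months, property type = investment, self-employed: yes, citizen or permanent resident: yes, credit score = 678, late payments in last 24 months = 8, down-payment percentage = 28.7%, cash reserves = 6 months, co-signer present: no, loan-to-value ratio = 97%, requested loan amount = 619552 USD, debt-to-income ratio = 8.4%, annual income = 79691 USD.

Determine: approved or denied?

Approved

Atomic conditions:
  self-employed: yes → true
  requested loan amount ≥ 135683 USD: 619552 ≥ 135683 is true
  property type = investment: investment == investment is true
  down-payment percentage < 1.9%: 28.7 < 1.9 is false
  credit score ≥ 469: 678 ≥ 469 is true
  debt-to-income ratio ≥ 6.2%: 8.4 ≥ 6.2 is true
  bankruptcies on record ≥ 1: 2 ≥ 1 is true
  annual income < 54244 USD: 79691 < 54244 is false
  loan-to-value ratio > 100.1%: 97 > 100.1 is false
  months employed ≥ 76 months: 124 ≥ 76 is true
  cash reserves ≥ 27 months: 6 ≥ 27 is false
  citizen or permanent resident: yes → true
  late payments in last 24 months ≥ 7: 8 ≥ 7 is true
  co-signer present: no → false
  requested loan amount ≥ 285323 USD: 619552 ≥ 285323 is true
  credit score ≥ 680: 678 ≥ 680 is false
Combine:
[1.1.1] true OR true = true
[1.1.2] exactly-one(true, false) = true
[1.1] true AND true = true
[1.2.1] true OR true = true
[1.2.2.1] true → false = false
[1.2.2] NOT false = true
[1.2] true → true = true
[1] true AND true = true
[2.1.1.1.3.1] false AND true = false
[2.1.1.1.3] NOT false = true
[2.1.1.1] false OR true OR true = true
[2.1.1] NOT true = false
[2.1.2.3] true OR false = true
[2.1.2] true AND false AND true = false
[2.1] exactly-one(false, false) = false
[2] NOT false = true
[root] true AND true = true
Overall: true → approved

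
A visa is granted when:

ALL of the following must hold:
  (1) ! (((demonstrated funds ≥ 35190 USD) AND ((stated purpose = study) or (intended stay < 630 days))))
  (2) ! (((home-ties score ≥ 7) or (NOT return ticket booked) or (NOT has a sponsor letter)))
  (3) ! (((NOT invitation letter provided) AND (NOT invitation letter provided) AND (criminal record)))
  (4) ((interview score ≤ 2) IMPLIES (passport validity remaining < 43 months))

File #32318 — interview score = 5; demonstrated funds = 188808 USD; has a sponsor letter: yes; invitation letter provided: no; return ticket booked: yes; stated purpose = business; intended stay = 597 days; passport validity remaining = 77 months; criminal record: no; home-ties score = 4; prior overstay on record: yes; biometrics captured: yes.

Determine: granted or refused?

Refused

Atomic conditions:
  demonstrated funds ≥ 35190 USD: 188808 ≥ 35190 is true
  stated purpose = study: business == study is false
  intended stay < 630 days: 597 < 630 is true
  home-ties score ≥ 7: 4 ≥ 7 is false
  NOT return ticket booked: yes → false
  NOT has a sponsor letter: yes → false
  NOT invitation letter provided: no → true
  criminal record: no → false
  interview score ≤ 2: 5 ≤ 2 is false
  passport validity remaining < 43 months: 77 < 43 is false
Combine:
[1.1.2] false OR true = true
[1.1] true AND true = true
[1] NOT true = false
[2.1] false OR false OR false = false
[2] NOT false = true
[3.1] true AND true AND false = false
[3] NOT false = true
[4] false → false (antecedent false ⇒ implication holds) = true
[root] false AND true AND true AND true = false
Overall: false → refused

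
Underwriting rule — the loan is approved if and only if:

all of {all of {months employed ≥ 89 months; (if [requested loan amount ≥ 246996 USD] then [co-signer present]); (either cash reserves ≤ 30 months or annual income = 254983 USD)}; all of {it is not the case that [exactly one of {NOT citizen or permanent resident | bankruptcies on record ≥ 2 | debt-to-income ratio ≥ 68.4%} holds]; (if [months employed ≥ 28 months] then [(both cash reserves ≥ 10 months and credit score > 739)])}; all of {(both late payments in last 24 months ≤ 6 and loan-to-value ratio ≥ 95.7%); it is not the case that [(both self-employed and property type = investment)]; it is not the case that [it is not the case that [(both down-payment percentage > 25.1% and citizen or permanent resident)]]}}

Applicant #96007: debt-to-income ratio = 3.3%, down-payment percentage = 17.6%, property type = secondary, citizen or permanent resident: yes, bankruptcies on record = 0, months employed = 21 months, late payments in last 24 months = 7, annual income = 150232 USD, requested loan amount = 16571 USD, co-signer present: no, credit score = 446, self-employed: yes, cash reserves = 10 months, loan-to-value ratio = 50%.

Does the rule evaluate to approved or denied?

Denied

Atomic conditions:
  months employed ≥ 89 months: 21 ≥ 89 is false
  requested loan amount ≥ 246996 USD: 16571 ≥ 246996 is false
  co-signer present: no → false
  cash reserves ≤ 30 months: 10 ≤ 30 is true
  annual income = 254983 USD: 150232 == 254983 is false
  NOT citizen or permanent resident: yes → false
  bankruptcies on record ≥ 2: 0 ≥ 2 is false
  debt-to-income ratio ≥ 68.4%: 3.3 ≥ 68.4 is false
  months employed ≥ 28 months: 21 ≥ 28 is false
  cash reserves ≥ 10 months: 10 ≥ 10 is true
  credit score > 739: 446 > 739 is false
  late payments in last 24 months ≤ 6: 7 ≤ 6 is false
  loan-to-value ratio ≥ 95.7%: 50 ≥ 95.7 is false
  self-employed: yes → true
  property type = investment: secondary == investment is false
  down-payment percentage > 25.1%: 17.6 > 25.1 is false
  citizen or permanent resident: yes → true
Combine:
[1.2] false → false (antecedent false ⇒ implication holds) = true
[1.3] true OR false = true
[1] false AND true AND true = false
[2.1.1] exactly-one(false, false, false) = false
[2.1] NOT false = true
[2.2.2] true AND false = false
[2.2] false → false (antecedent false ⇒ implication holds) = true
[2] true AND true = true
[3.1] false AND false = false
[3.2.1] true AND false = false
[3.2] NOT false = true
[3.3.1.1] false AND true = false
[3.3.1] NOT false = true
[3.3] NOT true = false
[3] false AND true AND false = false
[root] false AND true AND false = false
Overall: false → denied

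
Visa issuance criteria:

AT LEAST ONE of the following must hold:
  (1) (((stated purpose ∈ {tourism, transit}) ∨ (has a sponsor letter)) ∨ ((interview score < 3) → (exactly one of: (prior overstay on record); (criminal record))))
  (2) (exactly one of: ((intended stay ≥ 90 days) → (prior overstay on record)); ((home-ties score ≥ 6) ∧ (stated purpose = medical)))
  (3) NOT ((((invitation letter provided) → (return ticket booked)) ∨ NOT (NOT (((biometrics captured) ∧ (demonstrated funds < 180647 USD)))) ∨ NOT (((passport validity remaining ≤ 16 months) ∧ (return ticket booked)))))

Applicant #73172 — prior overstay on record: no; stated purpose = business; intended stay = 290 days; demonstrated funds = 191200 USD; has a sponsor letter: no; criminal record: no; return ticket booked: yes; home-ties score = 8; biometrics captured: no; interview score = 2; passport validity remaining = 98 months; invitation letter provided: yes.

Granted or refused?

Refused

Atomic conditions:
  stated purpose ∈ {tourism, transit}: business is not in the set → false
  has a sponsor letter: no → false
  interview score < 3: 2 < 3 is true
  prior overstay on record: no → false
  criminal record: no → false
  intended stay ≥ 90 days: 290 ≥ 90 is true
  home-ties score ≥ 6: 8 ≥ 6 is true
  stated purpose = medical: business == medical is false
  invitation letter provided: yes → true
  return ticket booked: yes → true
  biometrics captured: no → false
  demonstrated funds < 180647 USD: 191200 < 180647 is false
  passport validity remaining ≤ 16 months: 98 ≤ 16 is false
Combine:
[1.1] false OR false = false
[1.2.2] exactly-one(false, false) = false
[1.2] true → false = false
[1] false OR false = false
[2.1] true → false = false
[2.2] true AND false = false
[2] exactly-one(false, false) = false
[3.1.1] true → true = true
[3.1.2.1.1] false AND false = false
[3.1.2.1] NOT false = true
[3.1.2] NOT true = false
[3.1.3.1] false AND true = false
[3.1.3] NOT false = true
[3.1] true OR false OR true = true
[3] NOT true = false
[root] false OR false OR false = false
Overall: false → refused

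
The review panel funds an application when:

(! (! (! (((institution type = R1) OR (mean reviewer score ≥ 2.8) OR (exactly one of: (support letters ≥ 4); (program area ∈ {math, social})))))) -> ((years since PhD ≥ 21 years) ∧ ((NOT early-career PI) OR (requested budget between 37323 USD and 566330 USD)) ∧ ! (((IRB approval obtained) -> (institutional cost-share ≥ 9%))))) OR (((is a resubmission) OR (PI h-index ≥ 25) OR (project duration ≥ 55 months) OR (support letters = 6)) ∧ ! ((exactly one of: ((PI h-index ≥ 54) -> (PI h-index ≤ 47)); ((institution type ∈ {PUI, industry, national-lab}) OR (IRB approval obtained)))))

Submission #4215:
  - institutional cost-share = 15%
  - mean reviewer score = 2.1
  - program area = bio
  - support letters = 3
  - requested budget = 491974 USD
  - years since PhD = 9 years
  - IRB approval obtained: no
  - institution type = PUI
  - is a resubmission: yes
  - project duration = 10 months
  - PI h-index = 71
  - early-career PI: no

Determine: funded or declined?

Declined

Atomic conditions:
  institution type = R1: PUI == R1 is false
  mean reviewer score ≥ 2.8: 2.1 ≥ 2.8 is false
  support letters ≥ 4: 3 ≥ 4 is false
  program area ∈ {math, social}: bio is not in the set → false
  years since PhD ≥ 21 years: 9 ≥ 21 is false
  NOT early-career PI: no → true
  requested budget between 37323 USD and 566330 USD: 491974 in [37323, 566330] is true
  IRB approval obtained: no → false
  institutional cost-share ≥ 9%: 15 ≥ 9 is true
  is a resubmission: yes → true
  PI h-index ≥ 25: 71 ≥ 25 is true
  project duration ≥ 55 months: 10 ≥ 55 is false
  support letters = 6: 3 == 6 is false
  PI h-index ≥ 54: 71 ≥ 54 is true
  PI h-index ≤ 47: 71 ≤ 47 is false
  institution type ∈ {PUI, industry, national-lab}: PUI is in the set → true
Combine:
[1.1.1.1.1.3] exactly-one(false, false) = false
[1.1.1.1.1] false OR false OR false = false
[1.1.1.1] NOT false = true
[1.1.1] NOT true = false
[1.1] NOT false = true
[1.2.2] true OR true = true
[1.2.3.1] false → true (antecedent false ⇒ implication holds) = true
[1.2.3] NOT true = false
[1.2] false AND true AND false = false
[1] true → false = false
[2.1] true OR true OR false OR false = true
[2.2.1.1] true → false = false
[2.2.1.2] true OR false = true
[2.2.1] exactly-one(false, true) = true
[2.2] NOT true = false
[2] true AND false = false
[root] false OR false = false
Overall: false → declined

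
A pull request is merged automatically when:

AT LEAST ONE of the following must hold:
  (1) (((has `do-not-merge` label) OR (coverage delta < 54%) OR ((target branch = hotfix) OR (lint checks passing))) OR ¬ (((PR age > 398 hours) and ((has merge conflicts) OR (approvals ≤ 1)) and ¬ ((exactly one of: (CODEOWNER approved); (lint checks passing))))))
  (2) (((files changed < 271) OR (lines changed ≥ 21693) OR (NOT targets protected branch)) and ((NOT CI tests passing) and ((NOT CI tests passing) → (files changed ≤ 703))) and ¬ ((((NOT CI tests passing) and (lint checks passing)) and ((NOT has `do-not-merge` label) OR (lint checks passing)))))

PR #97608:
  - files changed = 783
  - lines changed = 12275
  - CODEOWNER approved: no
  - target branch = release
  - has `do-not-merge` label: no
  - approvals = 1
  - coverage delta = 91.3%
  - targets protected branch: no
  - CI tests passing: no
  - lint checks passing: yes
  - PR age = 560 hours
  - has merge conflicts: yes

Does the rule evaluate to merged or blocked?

Atomic conditions:
  has `do-not-merge` label: no → false
  coverage delta < 54%: 91.3 < 54 is false
  target branch = hotfix: release == hotfix is false
  lint checks passing: yes → true
  PR age > 398 hours: 560 > 398 is true
  has merge conflicts: yes → true
  approvals ≤ 1: 1 ≤ 1 is true
  CODEOWNER approved: no → false
  files changed < 271: 783 < 271 is false
  lines changed ≥ 21693: 12275 ≥ 21693 is false
  NOT targets protected branch: no → true
  NOT CI tests passing: no → true
  files changed ≤ 703: 783 ≤ 703 is false
  NOT has `do-not-merge` label: no → true
Combine:
[1.1.3] false OR true = true
[1.1] false OR false OR true = true
[1.2.1.2] true OR true = true
[1.2.1.3.1] exactly-one(false, true) = true
[1.2.1.3] NOT true = false
[1.2.1] true AND true AND false = false
[1.2] NOT false = true
[1] true OR true = true
[2.1] false OR false OR true = true
[2.2.2] true → false = false
[2.2] true AND false = false
[2.3.1.1] true AND true = true
[2.3.1.2] true OR true = true
[2.3.1] true AND true = true
[2.3] NOT true = false
[2] true AND false AND false = false
[root] true OR false = true
Overall: true → merged

Merged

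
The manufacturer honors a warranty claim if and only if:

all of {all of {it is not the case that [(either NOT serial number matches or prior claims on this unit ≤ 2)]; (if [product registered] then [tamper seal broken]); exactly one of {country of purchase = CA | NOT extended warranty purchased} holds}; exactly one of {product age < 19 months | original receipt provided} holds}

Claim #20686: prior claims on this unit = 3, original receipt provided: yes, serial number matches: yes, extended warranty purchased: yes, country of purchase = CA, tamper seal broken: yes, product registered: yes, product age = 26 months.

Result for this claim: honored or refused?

Honored

Atomic conditions:
  NOT serial number matches: yes → false
  prior claims on this unit ≤ 2: 3 ≤ 2 is false
  product registered: yes → true
  tamper seal broken: yes → true
  country of purchase = CA: CA == CA is true
  NOT extended warranty purchased: yes → false
  product age < 19 months: 26 < 19 is false
  original receipt provided: yes → true
Combine:
[1.1.1] false OR false = false
[1.1] NOT false = true
[1.2] true → true = true
[1.3] exactly-one(true, false) = true
[1] true AND true AND true = true
[2] exactly-one(false, true) = true
[root] true AND true = true
Overall: true → honored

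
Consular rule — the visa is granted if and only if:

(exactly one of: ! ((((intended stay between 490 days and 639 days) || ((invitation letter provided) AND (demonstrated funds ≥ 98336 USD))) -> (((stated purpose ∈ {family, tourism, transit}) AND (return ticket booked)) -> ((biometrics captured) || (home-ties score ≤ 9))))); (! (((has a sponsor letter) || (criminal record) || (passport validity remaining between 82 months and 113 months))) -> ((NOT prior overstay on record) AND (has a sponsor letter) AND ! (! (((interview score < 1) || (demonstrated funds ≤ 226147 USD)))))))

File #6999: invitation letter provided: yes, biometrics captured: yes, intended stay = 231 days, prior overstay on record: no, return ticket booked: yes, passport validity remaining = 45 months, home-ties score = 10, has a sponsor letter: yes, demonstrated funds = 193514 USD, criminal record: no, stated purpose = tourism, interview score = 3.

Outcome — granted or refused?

Atomic conditions:
  intended stay between 490 days and 639 days: 231 in [490, 639] is false
  invitation letter provided: yes → true
  demonstrated funds ≥ 98336 USD: 193514 ≥ 98336 is true
  stated purpose ∈ {family, tourism, transit}: tourism is in the set → true
  return ticket booked: yes → true
  biometrics captured: yes → true
  home-ties score ≤ 9: 10 ≤ 9 is false
  has a sponsor letter: yes → true
  criminal record: no → false
  passport validity remaining between 82 months and 113 months: 45 in [82, 113] is false
  NOT prior overstay on record: no → true
  interview score < 1: 3 < 1 is false
  demonstrated funds ≤ 226147 USD: 193514 ≤ 226147 is true
Combine:
[1.1.1.2] true AND true = true
[1.1.1] false OR true = true
[1.1.2.1] true AND true = true
[1.1.2.2] true OR false = true
[1.1.2] true → true = true
[1.1] true → true = true
[1] NOT true = false
[2.1.1] true OR false OR false = true
[2.1] NOT true = false
[2.2.3.1.1] false OR true = true
[2.2.3.1] NOT true = false
[2.2.3] NOT false = true
[2.2] true AND true AND true = true
[2] false → true (antecedent false ⇒ implication holds) = true
[root] exactly-one(false, true) = true
Overall: true → granted

Granted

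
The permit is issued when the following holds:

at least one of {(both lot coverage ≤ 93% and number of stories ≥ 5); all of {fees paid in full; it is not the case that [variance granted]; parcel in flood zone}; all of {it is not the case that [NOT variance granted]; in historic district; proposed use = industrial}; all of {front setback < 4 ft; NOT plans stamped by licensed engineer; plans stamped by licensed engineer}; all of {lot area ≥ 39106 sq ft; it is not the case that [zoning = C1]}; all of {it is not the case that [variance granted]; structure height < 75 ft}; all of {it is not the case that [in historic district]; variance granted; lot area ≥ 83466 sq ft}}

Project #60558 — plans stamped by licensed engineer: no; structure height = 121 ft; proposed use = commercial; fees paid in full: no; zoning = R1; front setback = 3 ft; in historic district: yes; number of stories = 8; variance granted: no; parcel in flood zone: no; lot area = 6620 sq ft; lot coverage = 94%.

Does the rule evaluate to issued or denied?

Denied

Atomic conditions:
  lot coverage ≤ 93%: 94 ≤ 93 is false
  number of stories ≥ 5: 8 ≥ 5 is true
  fees paid in full: no → false
  variance granted: no → false
  parcel in flood zone: no → false
  NOT variance granted: no → true
  in historic district: yes → true
  proposed use = industrial: commercial == industrial is false
  front setback < 4 ft: 3 < 4 is true
  NOT plans stamped by licensed engineer: no → true
  plans stamped by licensed engineer: no → false
  lot area ≥ 39106 sq ft: 6620 ≥ 39106 is false
  zoning = C1: R1 == C1 is false
  structure height < 75 ft: 121 < 75 is false
  lot area ≥ 83466 sq ft: 6620 ≥ 83466 is false
Combine:
[1] false AND true = false
[2.2] NOT false = true
[2] false AND true AND false = false
[3.1] NOT true = false
[3] false AND true AND false = false
[4] true AND true AND false = false
[5.2] NOT false = true
[5] false AND true = false
[6.1] NOT false = true
[6] true AND false = false
[7.1] NOT true = false
[7] false AND false AND false = false
[root] false OR false OR false OR false OR false OR false OR false = false
Overall: false → denied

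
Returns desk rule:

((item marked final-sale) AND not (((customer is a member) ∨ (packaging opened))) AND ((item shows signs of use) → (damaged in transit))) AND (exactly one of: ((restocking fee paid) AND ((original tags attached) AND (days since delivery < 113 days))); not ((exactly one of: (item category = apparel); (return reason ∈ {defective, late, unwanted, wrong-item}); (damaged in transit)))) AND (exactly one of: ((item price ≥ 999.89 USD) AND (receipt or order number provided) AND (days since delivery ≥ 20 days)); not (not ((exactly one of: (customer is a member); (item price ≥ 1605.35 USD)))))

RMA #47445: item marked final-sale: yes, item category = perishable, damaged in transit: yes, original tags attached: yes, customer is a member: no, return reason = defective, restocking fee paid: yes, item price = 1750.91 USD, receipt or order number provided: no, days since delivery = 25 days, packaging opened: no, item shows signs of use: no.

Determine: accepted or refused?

Atomic conditions:
  item marked final-sale: yes → true
  customer is a member: no → false
  packaging opened: no → false
  item shows signs of use: no → false
  damaged in transit: yes → true
  restocking fee paid: yes → true
  original tags attached: yes → true
  days since delivery < 113 days: 25 < 113 is true
  item category = apparel: perishable == apparel is false
  return reason ∈ {defective, late, unwanted, wrong-item}: defective is in the set → true
  item price ≥ 999.89 USD: 1750.91 ≥ 999.89 is true
  receipt or order number provided: no → false
  days since delivery ≥ 20 days: 25 ≥ 20 is true
  item price ≥ 1605.35 USD: 1750.91 ≥ 1605.35 is true
Combine:
[1.2.1] false OR false = false
[1.2] NOT false = true
[1.3] false → true (antecedent false ⇒ implication holds) = true
[1] true AND true AND true = true
[2.1.2] true AND true = true
[2.1] true AND true = true
[2.2.1] exactly-one(false, true, true) = false
[2.2] NOT false = true
[2] exactly-one(true, true) = false
[3.1] true AND false AND true = false
[3.2.1.1] exactly-one(false, true) = true
[3.2.1] NOT true = false
[3.2] NOT false = true
[3] exactly-one(false, true) = true
[root] true AND false AND true = false
Overall: false → refused

Refused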